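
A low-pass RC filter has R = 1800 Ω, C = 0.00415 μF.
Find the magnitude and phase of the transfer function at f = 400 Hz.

Step 1 — Angular frequency: ω = 2π·400 = 2513 rad/s.
Step 2 — Transfer function: H(jω) = 1/(1 + jωRC).
Step 3 — Denominator: 1 + jωRC = 1 + j·2513·1800·4.15e-09 = 1 + j0.01877.
Step 4 — H = 0.9996 - j0.01877.
Step 5 — Magnitude: |H| = 0.9998 (-0.0 dB); phase: φ = -1.1°.

|H| = 0.9998 (-0.0 dB), φ = -1.1°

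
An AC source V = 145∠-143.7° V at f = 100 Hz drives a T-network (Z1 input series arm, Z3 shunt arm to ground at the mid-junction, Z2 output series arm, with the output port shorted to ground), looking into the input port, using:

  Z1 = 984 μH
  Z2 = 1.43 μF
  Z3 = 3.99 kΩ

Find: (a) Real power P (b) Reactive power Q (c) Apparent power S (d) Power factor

Step 1 — Angular frequency: ω = 2π·f = 2π·100 = 628.3 rad/s.
Step 2 — Component impedances:
  Z1: Z = jωL = j·628.3·0.000984 = 0 + j0.6183 Ω
  Z2: Z = 1/(jωC) = -j/(ω·C) = 0 - j1113 Ω
  Z3: Z = R = 3990 Ω
Step 3 — With the output port shorted to ground, the output series arm Z2 runs from the junction to ground; the shunt arm Z3 also runs from the junction to ground. They appear in parallel: Z3 || Z2 = 288 - j1033 Ω.
Step 4 — Series with input arm Z1: Z_in = Z1 + (Z3 || Z2) = 288 - j1032 Ω = 1071∠-74.4° Ω.
Step 5 — Source phasor: V = 145∠-143.7° V = -116.9 - j85.84 V.
Step 6 — Current: I = V / Z = 0.04785 - j0.1266 A = 0.1353∠-69.3° A.
Step 7 — Complex power: S = V·I* = 5.275 - j18.9 VA.
Step 8 — Real power: P = Re(S) = 5.275 W.
Step 9 — Reactive power: Q = Im(S) = -18.9 VAR.
Step 10 — Apparent power: |S| = 19.62 VA.
Step 11 — Power factor: PF = P/|S| = 0.2688 (leading).

(a) P = 5.275 W  (b) Q = -18.9 VAR  (c) S = 19.62 VA  (d) PF = 0.2688 (leading)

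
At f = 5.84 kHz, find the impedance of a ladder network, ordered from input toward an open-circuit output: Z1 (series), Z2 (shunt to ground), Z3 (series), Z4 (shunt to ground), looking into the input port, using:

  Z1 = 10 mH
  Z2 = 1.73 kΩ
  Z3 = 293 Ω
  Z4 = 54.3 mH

Step 1 — Angular frequency: ω = 2π·f = 2π·5840 = 3.669e+04 rad/s.
Step 2 — Component impedances:
  Z1: Z = jωL = j·3.669e+04·0.01 = 0 + j366.9 Ω
  Z2: Z = R = 1730 Ω
  Z3: Z = R = 293 Ω
  Z4: Z = jωL = j·3.669e+04·0.0543 = 0 + j1992 Ω
Step 3 — Ladder network (open output): work backward from the far end, alternating series and parallel combinations. Z_in = 979 + j1107 Ω = 1478∠48.5° Ω.

Z = 979 + j1107 Ω = 1478∠48.5° Ω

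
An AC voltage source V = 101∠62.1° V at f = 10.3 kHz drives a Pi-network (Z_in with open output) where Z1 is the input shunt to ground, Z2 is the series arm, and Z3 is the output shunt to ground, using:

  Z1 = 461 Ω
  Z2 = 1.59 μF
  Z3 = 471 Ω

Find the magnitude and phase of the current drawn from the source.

Step 1 — Angular frequency: ω = 2π·f = 2π·1.03e+04 = 6.472e+04 rad/s.
Step 2 — Component impedances:
  Z1: Z = R = 461 Ω
  Z2: Z = 1/(jωC) = -j/(ω·C) = 0 - j9.718 Ω
  Z3: Z = R = 471 Ω
Step 3 — With open output, the series arm Z2 and the output shunt Z3 appear in series to ground: Z2 + Z3 = 471 - j9.718 Ω.
Step 4 — Parallel with input shunt Z1: Z_in = Z1 || (Z2 + Z3) = 233 - j2.377 Ω = 233∠-0.6° Ω.
Step 5 — Source phasor: V = 101∠62.1° V = 47.26 + j89.26 V.
Step 6 — Ohm's law: I = V / Z_total = (47.26 + j89.26) / (233 - j2.377) = 0.1989 + j0.3851 A.
Step 7 — Convert to polar: |I| = 0.4335 A, ∠I = 62.7°.

I = 0.4335∠62.7° A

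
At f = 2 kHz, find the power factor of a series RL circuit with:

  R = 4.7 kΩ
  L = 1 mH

Step 1 — Angular frequency: ω = 2π·f = 2π·2000 = 1.257e+04 rad/s.
Step 2 — Component impedances:
  R: Z = R = 4700 Ω
  L: Z = jωL = j·1.257e+04·0.001 = 0 + j12.57 Ω
Step 3 — Series combination: Z_total = R + L = 4700 + j12.57 Ω = 4700∠0.2° Ω.
Step 4 — Power factor: PF = cos(φ) = Re(Z)/|Z| = 4700/4700 = 1.
Step 5 — Type: Im(Z) = 12.57 ⇒ lagging (phase φ = 0.2°).

PF = 1 (lagging, φ = 0.2°)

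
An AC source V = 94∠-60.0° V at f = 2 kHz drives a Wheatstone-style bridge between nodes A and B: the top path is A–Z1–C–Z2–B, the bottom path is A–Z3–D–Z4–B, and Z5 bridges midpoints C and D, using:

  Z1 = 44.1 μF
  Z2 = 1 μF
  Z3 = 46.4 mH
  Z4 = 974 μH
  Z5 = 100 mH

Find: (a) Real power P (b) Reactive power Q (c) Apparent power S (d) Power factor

Step 1 — Angular frequency: ω = 2π·f = 2π·2000 = 1.257e+04 rad/s.
Step 2 — Component impedances:
  Z1: Z = 1/(jωC) = -j/(ω·C) = 0 - j1.804 Ω
  Z2: Z = 1/(jωC) = -j/(ω·C) = 0 - j79.58 Ω
  Z3: Z = jωL = j·1.257e+04·0.0464 = 0 + j583.1 Ω
  Z4: Z = jωL = j·1.257e+04·0.000974 = 0 + j12.24 Ω
  Z5: Z = jωL = j·1.257e+04·0.1 = 0 + j1257 Ω
Step 3 — Bridge requires nodal analysis (the Z5 bridge couples midpoints C and D, so the two paths cannot be reduced to a simple series/parallel combination). Setting node B to ground and injecting 1 A at node A, the 3-node admittance system at A, C, D solves to V_A = Z_AB = 0 - j101.2 Ω = 101.2∠-90.0° Ω.
Step 4 — Source phasor: V = 94∠-60.0° V = 47 - j81.41 V.
Step 5 — Current: I = V / Z = 0.8047 + j0.4646 A = 0.9292∠30.0° A.
Step 6 — Complex power: S = V·I* = 0 - j87.34 VA.
Step 7 — Real power: P = Re(S) = 0 W.
Step 8 — Reactive power: Q = Im(S) = -87.34 VAR.
Step 9 — Apparent power: |S| = 87.34 VA.
Step 10 — Power factor: PF = P/|S| = 0 (leading).

(a) P = 0 W  (b) Q = -87.34 VAR  (c) S = 87.34 VA  (d) PF = 0 (leading)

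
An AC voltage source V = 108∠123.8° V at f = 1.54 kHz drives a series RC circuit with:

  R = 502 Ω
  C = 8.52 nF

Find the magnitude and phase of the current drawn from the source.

Step 1 — Angular frequency: ω = 2π·f = 2π·1540 = 9676 rad/s.
Step 2 — Component impedances:
  R: Z = R = 502 Ω
  C: Z = 1/(jωC) = -j/(ω·C) = 0 - j1.213e+04 Ω
Step 3 — Series combination: Z_total = R + C = 502 - j1.213e+04 Ω = 1.214e+04∠-87.6° Ω.
Step 4 — Source phasor: V = 108∠123.8° V = -60.08 + j89.75 V.
Step 5 — Ohm's law: I = V / Z_total = (-60.08 + j89.75) / (502 - j1.213e+04) = -0.007591 - j0.004639 A.
Step 6 — Convert to polar: |I| = 0.008896 A, ∠I = -148.6°.

I = 0.008896∠-148.6° A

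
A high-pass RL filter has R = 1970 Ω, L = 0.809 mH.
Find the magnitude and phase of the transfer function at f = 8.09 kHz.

Step 1 — Angular frequency: ω = 2π·8090 = 5.083e+04 rad/s.
Step 2 — Transfer function: H(jω) = jωL/(R + jωL).
Step 3 — Numerator jωL = j·41.12; denominator R + jωL = 1970 + j41.12.
Step 4 — H = 0.0004355 + j0.02087.
Step 5 — Magnitude: |H| = 0.02087 (-33.6 dB); phase: φ = 88.8°.

|H| = 0.02087 (-33.6 dB), φ = 88.8°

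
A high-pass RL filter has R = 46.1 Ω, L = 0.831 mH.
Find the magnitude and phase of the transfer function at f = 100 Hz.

Step 1 — Angular frequency: ω = 2π·100 = 628.3 rad/s.
Step 2 — Transfer function: H(jω) = jωL/(R + jωL).
Step 3 — Numerator jωL = j·0.5221; denominator R + jωL = 46.1 + j0.5221.
Step 4 — H = 0.0001283 + j0.01132.
Step 5 — Magnitude: |H| = 0.01133 (-38.9 dB); phase: φ = 89.4°.

|H| = 0.01133 (-38.9 dB), φ = 89.4°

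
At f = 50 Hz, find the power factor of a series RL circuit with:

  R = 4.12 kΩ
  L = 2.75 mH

Step 1 — Angular frequency: ω = 2π·f = 2π·50 = 314.2 rad/s.
Step 2 — Component impedances:
  R: Z = R = 4120 Ω
  L: Z = jωL = j·314.2·0.00275 = 0 + j0.8639 Ω
Step 3 — Series combination: Z_total = R + L = 4120 + j0.8639 Ω = 4120∠0.0° Ω.
Step 4 — Power factor: PF = cos(φ) = Re(Z)/|Z| = 4120/4120 = 1.
Step 5 — Type: Im(Z) = 0.8639 ⇒ lagging (phase φ = 0.0°).

PF = 1 (lagging, φ = 0.0°)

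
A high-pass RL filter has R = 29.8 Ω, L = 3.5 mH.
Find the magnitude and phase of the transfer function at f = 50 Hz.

Step 1 — Angular frequency: ω = 2π·50 = 314.2 rad/s.
Step 2 — Transfer function: H(jω) = jωL/(R + jωL).
Step 3 — Numerator jωL = j·1.1; denominator R + jωL = 29.8 + j1.1.
Step 4 — H = 0.00136 + j0.03685.
Step 5 — Magnitude: |H| = 0.03687 (-28.7 dB); phase: φ = 87.9°.

|H| = 0.03687 (-28.7 dB), φ = 87.9°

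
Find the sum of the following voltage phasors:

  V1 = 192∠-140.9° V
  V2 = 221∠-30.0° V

Step 1 — Convert each phasor to rectangular form:
  V1 = 192·(cos(-140.9°) + j·sin(-140.9°)) = -149 - j121.1 V
  V2 = 221·(cos(-30.0°) + j·sin(-30.0°)) = 191.4 - j110.5 V
Step 2 — Sum components: V_total = 42.39 - j231.6 V.
Step 3 — Convert to polar: |V_total| = 235.4 V, ∠V_total = -79.6°.

V_total = 235.4∠-79.6° V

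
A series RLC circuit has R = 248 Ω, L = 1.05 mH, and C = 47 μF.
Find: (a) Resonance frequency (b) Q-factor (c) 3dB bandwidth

Step 1 — Resonance: ω₀ = 1/√(LC) = 1/√(0.00105·4.7e-05) = 4501 rad/s.
Step 2 — f₀ = ω₀/(2π) = 716.4 Hz.
Step 3 — Series Q: Q = ω₀L/R = 4501·0.00105/248 = 0.01906.
Step 4 — Bandwidth: Δω = ω₀/Q = 2.362e+05 rad/s; BW = Δω/(2π) = 3.759e+04 Hz.

(a) f₀ = 716.4 Hz  (b) Q = 0.01906  (c) BW = 3.759e+04 Hz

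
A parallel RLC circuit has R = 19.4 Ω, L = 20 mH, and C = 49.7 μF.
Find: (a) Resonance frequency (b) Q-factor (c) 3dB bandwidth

Step 1 — Resonance: ω₀ = 1/√(LC) = 1/√(0.02·4.97e-05) = 1003 rad/s.
Step 2 — f₀ = ω₀/(2π) = 159.6 Hz.
Step 3 — Parallel Q: Q = R/(ω₀L) = 19.4/(1003·0.02) = 0.9671.
Step 4 — Bandwidth: Δω = ω₀/Q = 1037 rad/s; BW = Δω/(2π) = 165.1 Hz.

(a) f₀ = 159.6 Hz  (b) Q = 0.9671  (c) BW = 165.1 Hz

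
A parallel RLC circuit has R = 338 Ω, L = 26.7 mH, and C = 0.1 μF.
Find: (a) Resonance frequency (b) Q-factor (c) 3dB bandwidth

Step 1 — Resonance: ω₀ = 1/√(LC) = 1/√(0.0267·1e-07) = 1.935e+04 rad/s.
Step 2 — f₀ = ω₀/(2π) = 3080 Hz.
Step 3 — Parallel Q: Q = R/(ω₀L) = 338/(1.935e+04·0.0267) = 0.6541.
Step 4 — Bandwidth: Δω = ω₀/Q = 2.959e+04 rad/s; BW = Δω/(2π) = 4709 Hz.

(a) f₀ = 3080 Hz  (b) Q = 0.6541  (c) BW = 4709 Hz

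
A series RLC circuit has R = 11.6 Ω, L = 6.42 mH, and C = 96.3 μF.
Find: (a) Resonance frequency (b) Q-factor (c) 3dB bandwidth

Step 1 — Resonance: ω₀ = 1/√(LC) = 1/√(0.00642·9.63e-05) = 1272 rad/s.
Step 2 — f₀ = ω₀/(2π) = 202.4 Hz.
Step 3 — Series Q: Q = ω₀L/R = 1272·0.00642/11.6 = 0.7039.
Step 4 — Bandwidth: Δω = ω₀/Q = 1807 rad/s; BW = Δω/(2π) = 287.6 Hz.

(a) f₀ = 202.4 Hz  (b) Q = 0.7039  (c) BW = 287.6 Hz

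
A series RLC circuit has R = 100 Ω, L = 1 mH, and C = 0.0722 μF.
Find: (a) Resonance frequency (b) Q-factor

Step 1 — Resonance condition Im(Z)=0 gives ω₀ = 1/√(LC).
Step 2 — ω₀ = 1/√(0.001·7.22e-08) = 1.177e+05 rad/s.
Step 3 — f₀ = ω₀/(2π) = 1.873e+04 Hz.
Step 4 — Series Q: Q = ω₀L/R = 1.177e+05·0.001/100 = 1.177.

(a) f₀ = 1.873e+04 Hz  (b) Q = 1.177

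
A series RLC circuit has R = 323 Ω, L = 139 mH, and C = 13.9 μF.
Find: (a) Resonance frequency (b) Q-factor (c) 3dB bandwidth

Step 1 — Resonance condition Im(Z)=0 gives ω₀ = 1/√(LC).
Step 2 — ω₀ = 1/√(0.139·1.39e-05) = 719.4 rad/s.
Step 3 — f₀ = ω₀/(2π) = 114.5 Hz.
Step 4 — Series Q: Q = ω₀L/R = 719.4·0.139/323 = 0.3096.
Step 5 — 3dB bandwidth: Δω = ω₀/Q = 2324 rad/s; BW = Δω/(2π) = 369.8 Hz.

(a) f₀ = 114.5 Hz  (b) Q = 0.3096  (c) BW = 369.8 Hz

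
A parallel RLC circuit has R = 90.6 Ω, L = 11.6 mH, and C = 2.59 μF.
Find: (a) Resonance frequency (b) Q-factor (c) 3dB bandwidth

Step 1 — Resonance: ω₀ = 1/√(LC) = 1/√(0.0116·2.59e-06) = 5769 rad/s.
Step 2 — f₀ = ω₀/(2π) = 918.2 Hz.
Step 3 — Parallel Q: Q = R/(ω₀L) = 90.6/(5769·0.0116) = 1.354.
Step 4 — Bandwidth: Δω = ω₀/Q = 4262 rad/s; BW = Δω/(2π) = 678.3 Hz.

(a) f₀ = 918.2 Hz  (b) Q = 1.354  (c) BW = 678.3 Hz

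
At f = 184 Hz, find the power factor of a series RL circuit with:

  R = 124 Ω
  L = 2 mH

Step 1 — Angular frequency: ω = 2π·f = 2π·184 = 1156 rad/s.
Step 2 — Component impedances:
  R: Z = R = 124 Ω
  L: Z = jωL = j·1156·0.002 = 0 + j2.312 Ω
Step 3 — Series combination: Z_total = R + L = 124 + j2.312 Ω = 124∠1.1° Ω.
Step 4 — Power factor: PF = cos(φ) = Re(Z)/|Z| = 124/124.02 = 0.9998.
Step 5 — Type: Im(Z) = 2.312 ⇒ lagging (phase φ = 1.1°).

PF = 0.9998 (lagging, φ = 1.1°)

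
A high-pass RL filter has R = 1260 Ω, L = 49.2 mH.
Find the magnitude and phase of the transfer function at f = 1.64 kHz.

Step 1 — Angular frequency: ω = 2π·1640 = 1.03e+04 rad/s.
Step 2 — Transfer function: H(jω) = jωL/(R + jωL).
Step 3 — Numerator jωL = j·507; denominator R + jωL = 1260 + j507.
Step 4 — H = 0.1393 + j0.3463.
Step 5 — Magnitude: |H| = 0.3733 (-8.6 dB); phase: φ = 68.1°.

|H| = 0.3733 (-8.6 dB), φ = 68.1°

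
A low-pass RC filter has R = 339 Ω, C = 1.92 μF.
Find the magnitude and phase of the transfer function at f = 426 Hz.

Step 1 — Angular frequency: ω = 2π·426 = 2677 rad/s.
Step 2 — Transfer function: H(jω) = 1/(1 + jωRC).
Step 3 — Denominator: 1 + jωRC = 1 + j·2677·339·1.92e-06 = 1 + j1.742.
Step 4 — H = 0.2478 - j0.4317.
Step 5 — Magnitude: |H| = 0.4978 (-6.1 dB); phase: φ = -60.1°.

|H| = 0.4978 (-6.1 dB), φ = -60.1°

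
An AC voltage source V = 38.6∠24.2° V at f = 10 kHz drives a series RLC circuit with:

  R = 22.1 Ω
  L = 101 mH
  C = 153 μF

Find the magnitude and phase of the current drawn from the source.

Step 1 — Angular frequency: ω = 2π·f = 2π·1e+04 = 6.283e+04 rad/s.
Step 2 — Component impedances:
  R: Z = R = 22.1 Ω
  L: Z = jωL = j·6.283e+04·0.101 = 0 + j6346 Ω
  C: Z = 1/(jωC) = -j/(ω·C) = 0 - j0.104 Ω
Step 3 — Series combination: Z_total = R + L + C = 22.1 + j6346 Ω = 6346∠89.8° Ω.
Step 4 — Source phasor: V = 38.6∠24.2° V = 35.21 + j15.82 V.
Step 5 — Ohm's law: I = V / Z_total = (35.21 + j15.82) / (22.1 + j6346) = 0.002513 - j0.005539 A.
Step 6 — Convert to polar: |I| = 0.006083 A, ∠I = -65.6°.

I = 0.006083∠-65.6° A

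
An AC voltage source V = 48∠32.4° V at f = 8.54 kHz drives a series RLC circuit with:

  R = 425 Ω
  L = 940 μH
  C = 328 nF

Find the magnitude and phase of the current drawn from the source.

Step 1 — Angular frequency: ω = 2π·f = 2π·8540 = 5.366e+04 rad/s.
Step 2 — Component impedances:
  R: Z = R = 425 Ω
  L: Z = jωL = j·5.366e+04·0.00094 = 0 + j50.44 Ω
  C: Z = 1/(jωC) = -j/(ω·C) = 0 - j56.82 Ω
Step 3 — Series combination: Z_total = R + L + C = 425 - j6.379 Ω = 425∠-0.9° Ω.
Step 4 — Source phasor: V = 48∠32.4° V = 40.53 + j25.72 V.
Step 5 — Ohm's law: I = V / Z_total = (40.53 + j25.72) / (425 - j6.379) = 0.09443 + j0.06193 A.
Step 6 — Convert to polar: |I| = 0.1129 A, ∠I = 33.3°.

I = 0.1129∠33.3° A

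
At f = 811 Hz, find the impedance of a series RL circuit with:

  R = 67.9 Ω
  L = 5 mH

Step 1 — Angular frequency: ω = 2π·f = 2π·811 = 5096 rad/s.
Step 2 — Component impedances:
  R: Z = R = 67.9 Ω
  L: Z = jωL = j·5096·0.005 = 0 + j25.48 Ω
Step 3 — Series combination: Z_total = R + L = 67.9 + j25.48 Ω = 72.52∠20.6° Ω.

Z = 67.9 + j25.48 Ω = 72.52∠20.6° Ω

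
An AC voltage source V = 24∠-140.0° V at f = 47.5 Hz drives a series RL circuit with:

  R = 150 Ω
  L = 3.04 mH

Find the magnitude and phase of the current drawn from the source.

Step 1 — Angular frequency: ω = 2π·f = 2π·47.5 = 298.5 rad/s.
Step 2 — Component impedances:
  R: Z = R = 150 Ω
  L: Z = jωL = j·298.5·0.00304 = 0 + j0.9073 Ω
Step 3 — Series combination: Z_total = R + L = 150 + j0.9073 Ω = 150∠0.3° Ω.
Step 4 — Source phasor: V = 24∠-140.0° V = -18.39 - j15.43 V.
Step 5 — Ohm's law: I = V / Z_total = (-18.39 - j15.43) / (150 + j0.9073) = -0.1232 - j0.1021 A.
Step 6 — Convert to polar: |I| = 0.16 A, ∠I = -140.3°.

I = 0.16∠-140.3° A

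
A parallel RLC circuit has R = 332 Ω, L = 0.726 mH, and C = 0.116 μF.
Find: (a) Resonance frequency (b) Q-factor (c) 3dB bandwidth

Step 1 — Resonance: ω₀ = 1/√(LC) = 1/√(0.000726·1.16e-07) = 1.09e+05 rad/s.
Step 2 — f₀ = ω₀/(2π) = 1.734e+04 Hz.
Step 3 — Parallel Q: Q = R/(ω₀L) = 332/(1.09e+05·0.000726) = 4.197.
Step 4 — Bandwidth: Δω = ω₀/Q = 2.597e+04 rad/s; BW = Δω/(2π) = 4133 Hz.

(a) f₀ = 1.734e+04 Hz  (b) Q = 4.197  (c) BW = 4133 Hz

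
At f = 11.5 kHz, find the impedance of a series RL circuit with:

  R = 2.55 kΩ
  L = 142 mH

Step 1 — Angular frequency: ω = 2π·f = 2π·1.15e+04 = 7.226e+04 rad/s.
Step 2 — Component impedances:
  R: Z = R = 2550 Ω
  L: Z = jωL = j·7.226e+04·0.142 = 0 + j1.026e+04 Ω
Step 3 — Series combination: Z_total = R + L = 2550 + j1.026e+04 Ω = 1.057e+04∠76.0° Ω.

Z = 2550 + j1.026e+04 Ω = 1.057e+04∠76.0° Ω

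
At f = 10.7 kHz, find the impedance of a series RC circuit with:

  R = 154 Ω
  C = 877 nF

Step 1 — Angular frequency: ω = 2π·f = 2π·1.07e+04 = 6.723e+04 rad/s.
Step 2 — Component impedances:
  R: Z = R = 154 Ω
  C: Z = 1/(jωC) = -j/(ω·C) = 0 - j16.96 Ω
Step 3 — Series combination: Z_total = R + C = 154 - j16.96 Ω = 154.9∠-6.3° Ω.

Z = 154 - j16.96 Ω = 154.9∠-6.3° Ω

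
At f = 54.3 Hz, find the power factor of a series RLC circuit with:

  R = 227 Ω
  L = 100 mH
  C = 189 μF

Step 1 — Angular frequency: ω = 2π·f = 2π·54.3 = 341.2 rad/s.
Step 2 — Component impedances:
  R: Z = R = 227 Ω
  L: Z = jωL = j·341.2·0.1 = 0 + j34.12 Ω
  C: Z = 1/(jωC) = -j/(ω·C) = 0 - j15.51 Ω
Step 3 — Series combination: Z_total = R + L + C = 227 + j18.61 Ω = 227.8∠4.7° Ω.
Step 4 — Power factor: PF = cos(φ) = Re(Z)/|Z| = 227/227.76 = 0.9967.
Step 5 — Type: Im(Z) = 18.61 ⇒ lagging (phase φ = 4.7°).

PF = 0.9967 (lagging, φ = 4.7°)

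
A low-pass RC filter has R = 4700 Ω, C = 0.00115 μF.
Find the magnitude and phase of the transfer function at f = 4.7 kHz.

Step 1 — Angular frequency: ω = 2π·4700 = 2.953e+04 rad/s.
Step 2 — Transfer function: H(jω) = 1/(1 + jωRC).
Step 3 — Denominator: 1 + jωRC = 1 + j·2.953e+04·4700·1.15e-09 = 1 + j0.1596.
Step 4 — H = 0.9752 - j0.1556.
Step 5 — Magnitude: |H| = 0.9875 (-0.1 dB); phase: φ = -9.1°.

|H| = 0.9875 (-0.1 dB), φ = -9.1°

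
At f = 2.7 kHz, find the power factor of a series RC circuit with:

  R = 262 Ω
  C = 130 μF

Step 1 — Angular frequency: ω = 2π·f = 2π·2700 = 1.696e+04 rad/s.
Step 2 — Component impedances:
  R: Z = R = 262 Ω
  C: Z = 1/(jωC) = -j/(ω·C) = 0 - j0.4534 Ω
Step 3 — Series combination: Z_total = R + C = 262 - j0.4534 Ω = 262∠-0.1° Ω.
Step 4 — Power factor: PF = cos(φ) = Re(Z)/|Z| = 262/262 = 1.
Step 5 — Type: Im(Z) = -0.4534 ⇒ leading (phase φ = -0.1°).

PF = 1 (leading, φ = -0.1°)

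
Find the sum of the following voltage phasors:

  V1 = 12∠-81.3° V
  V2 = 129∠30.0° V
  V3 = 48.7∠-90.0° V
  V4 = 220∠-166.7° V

Step 1 — Convert each phasor to rectangular form:
  V1 = 12·(cos(-81.3°) + j·sin(-81.3°)) = 1.815 - j11.86 V
  V2 = 129·(cos(30.0°) + j·sin(30.0°)) = 111.7 + j64.5 V
  V3 = 48.7·(cos(-90.0°) + j·sin(-90.0°)) = 0 - j48.7 V
  V4 = 220·(cos(-166.7°) + j·sin(-166.7°)) = -214.1 - j50.61 V
Step 2 — Sum components: V_total = -100.6 - j46.67 V.
Step 3 — Convert to polar: |V_total| = 110.9 V, ∠V_total = -155.1°.

V_total = 110.9∠-155.1° V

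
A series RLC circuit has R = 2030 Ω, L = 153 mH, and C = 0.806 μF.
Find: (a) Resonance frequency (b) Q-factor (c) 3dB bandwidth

Step 1 — Resonance condition Im(Z)=0 gives ω₀ = 1/√(LC).
Step 2 — ω₀ = 1/√(0.153·8.06e-07) = 2848 rad/s.
Step 3 — f₀ = ω₀/(2π) = 453.2 Hz.
Step 4 — Series Q: Q = ω₀L/R = 2848·0.153/2030 = 0.2146.
Step 5 — 3dB bandwidth: Δω = ω₀/Q = 1.327e+04 rad/s; BW = Δω/(2π) = 2112 Hz.

(a) f₀ = 453.2 Hz  (b) Q = 0.2146  (c) BW = 2112 Hz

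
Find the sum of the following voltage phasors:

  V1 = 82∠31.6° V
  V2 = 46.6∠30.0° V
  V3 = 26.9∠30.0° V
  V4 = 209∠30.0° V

Step 1 — Convert each phasor to rectangular form:
  V1 = 82·(cos(31.6°) + j·sin(31.6°)) = 69.84 + j42.97 V
  V2 = 46.6·(cos(30.0°) + j·sin(30.0°)) = 40.36 + j23.3 V
  V3 = 26.9·(cos(30.0°) + j·sin(30.0°)) = 23.3 + j13.45 V
  V4 = 209·(cos(30.0°) + j·sin(30.0°)) = 181 + j104.5 V
Step 2 — Sum components: V_total = 314.5 + j184.2 V.
Step 3 — Convert to polar: |V_total| = 364.5 V, ∠V_total = 30.4°.

V_total = 364.5∠30.4° V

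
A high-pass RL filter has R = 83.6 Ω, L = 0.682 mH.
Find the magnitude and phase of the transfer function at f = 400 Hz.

Step 1 — Angular frequency: ω = 2π·400 = 2513 rad/s.
Step 2 — Transfer function: H(jω) = jωL/(R + jωL).
Step 3 — Numerator jωL = j·1.714; denominator R + jωL = 83.6 + j1.714.
Step 4 — H = 0.0004202 + j0.02049.
Step 5 — Magnitude: |H| = 0.0205 (-33.8 dB); phase: φ = 88.8°.

|H| = 0.0205 (-33.8 dB), φ = 88.8°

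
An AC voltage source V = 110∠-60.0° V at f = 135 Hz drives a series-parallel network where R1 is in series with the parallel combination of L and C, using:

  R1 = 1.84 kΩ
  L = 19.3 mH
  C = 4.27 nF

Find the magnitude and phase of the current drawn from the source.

Step 1 — Angular frequency: ω = 2π·f = 2π·135 = 848.2 rad/s.
Step 2 — Component impedances:
  R1: Z = R = 1840 Ω
  L: Z = jωL = j·848.2·0.0193 = 0 + j16.37 Ω
  C: Z = 1/(jωC) = -j/(ω·C) = 0 - j2.761e+05 Ω
Step 3 — Parallel branch: L || C = 1/(1/L + 1/C) = 0 + j16.37 Ω.
Step 4 — Series with R1: Z_total = R1 + (L || C) = 1840 + j16.37 Ω = 1840∠0.5° Ω.
Step 5 — Source phasor: V = 110∠-60.0° V = 55 - j95.26 V.
Step 6 — Ohm's law: I = V / Z_total = (55 - j95.26) / (1840 + j16.37) = 0.02943 - j0.05204 A.
Step 7 — Convert to polar: |I| = 0.05978 A, ∠I = -60.5°.

I = 0.05978∠-60.5° A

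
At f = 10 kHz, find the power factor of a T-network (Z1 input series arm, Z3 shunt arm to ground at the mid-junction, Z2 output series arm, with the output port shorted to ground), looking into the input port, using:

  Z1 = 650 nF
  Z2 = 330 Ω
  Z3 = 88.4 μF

Step 1 — Angular frequency: ω = 2π·f = 2π·1e+04 = 6.283e+04 rad/s.
Step 2 — Component impedances:
  Z1: Z = 1/(jωC) = -j/(ω·C) = 0 - j24.49 Ω
  Z2: Z = R = 330 Ω
  Z3: Z = 1/(jωC) = -j/(ω·C) = 0 - j0.18 Ω
Step 3 — With the output port shorted to ground, the output series arm Z2 runs from the junction to ground; the shunt arm Z3 also runs from the junction to ground. They appear in parallel: Z3 || Z2 = 9.822e-05 - j0.18 Ω.
Step 4 — Series with input arm Z1: Z_in = Z1 + (Z3 || Z2) = 9.822e-05 - j24.67 Ω = 24.67∠-90.0° Ω.
Step 5 — Power factor: PF = cos(φ) = Re(Z)/|Z| = 9.8225e-05/24.665 = 3.982e-06.
Step 6 — Type: Im(Z) = -24.67 ⇒ leading (phase φ = -90.0°).

PF = 3.982e-06 (leading, φ = -90.0°)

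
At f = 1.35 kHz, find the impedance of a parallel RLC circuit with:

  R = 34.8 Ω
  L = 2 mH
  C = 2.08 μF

Step 1 — Angular frequency: ω = 2π·f = 2π·1350 = 8482 rad/s.
Step 2 — Component impedances:
  R: Z = R = 34.8 Ω
  L: Z = jωL = j·8482·0.002 = 0 + j16.96 Ω
  C: Z = 1/(jωC) = -j/(ω·C) = 0 - j56.68 Ω
Step 3 — Parallel combination: 1/Z_total = 1/R + 1/L + 1/C; Z_total = 11.35 + j16.31 Ω = 19.87∠55.2° Ω.

Z = 11.35 + j16.31 Ω = 19.87∠55.2° Ω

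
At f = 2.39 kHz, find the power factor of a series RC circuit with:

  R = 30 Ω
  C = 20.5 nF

Step 1 — Angular frequency: ω = 2π·f = 2π·2390 = 1.502e+04 rad/s.
Step 2 — Component impedances:
  R: Z = R = 30 Ω
  C: Z = 1/(jωC) = -j/(ω·C) = 0 - j3248 Ω
Step 3 — Series combination: Z_total = R + C = 30 - j3248 Ω = 3249∠-89.5° Ω.
Step 4 — Power factor: PF = cos(φ) = Re(Z)/|Z| = 30/3248.5 = 0.009235.
Step 5 — Type: Im(Z) = -3248 ⇒ leading (phase φ = -89.5°).

PF = 0.009235 (leading, φ = -89.5°)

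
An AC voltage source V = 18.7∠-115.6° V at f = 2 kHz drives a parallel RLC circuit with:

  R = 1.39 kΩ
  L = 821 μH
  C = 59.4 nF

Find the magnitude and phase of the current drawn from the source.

Step 1 — Angular frequency: ω = 2π·f = 2π·2000 = 1.257e+04 rad/s.
Step 2 — Component impedances:
  R: Z = R = 1390 Ω
  L: Z = jωL = j·1.257e+04·0.000821 = 0 + j10.32 Ω
  C: Z = 1/(jωC) = -j/(ω·C) = 0 - j1340 Ω
Step 3 — Parallel combination: 1/Z_total = 1/R + 1/L + 1/C; Z_total = 0.07776 + j10.4 Ω = 10.4∠89.6° Ω.
Step 4 — Source phasor: V = 18.7∠-115.6° V = -8.08 - j16.86 V.
Step 5 — Ohm's law: I = V / Z_total = (-8.08 - j16.86) / (0.07776 + j10.4) = -1.628 + j0.765 A.
Step 6 — Convert to polar: |I| = 1.799 A, ∠I = 154.8°.

I = 1.799∠154.8° A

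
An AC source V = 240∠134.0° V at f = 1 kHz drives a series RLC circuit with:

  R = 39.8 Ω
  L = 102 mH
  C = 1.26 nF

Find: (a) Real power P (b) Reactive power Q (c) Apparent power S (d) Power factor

Step 1 — Angular frequency: ω = 2π·f = 2π·1000 = 6283 rad/s.
Step 2 — Component impedances:
  R: Z = R = 39.8 Ω
  L: Z = jωL = j·6283·0.102 = 0 + j640.9 Ω
  C: Z = 1/(jωC) = -j/(ω·C) = 0 - j1.263e+05 Ω
Step 3 — Series combination: Z_total = R + L + C = 39.8 - j1.257e+05 Ω = 1.257e+05∠-90.0° Ω.
Step 4 — Source phasor: V = 240∠134.0° V = -166.7 + j172.6 V.
Step 5 — Current: I = V / Z = -0.001374 - j0.001326 A = 0.00191∠-136.0° A.
Step 6 — Complex power: S = V·I* = 0.0001452 - j0.4583 VA.
Step 7 — Real power: P = Re(S) = 0.0001452 W.
Step 8 — Reactive power: Q = Im(S) = -0.4583 VAR.
Step 9 — Apparent power: |S| = 0.4583 VA.
Step 10 — Power factor: PF = P/|S| = 0.0003167 (leading).

(a) P = 0.0001452 W  (b) Q = -0.4583 VAR  (c) S = 0.4583 VA  (d) PF = 0.0003167 (leading)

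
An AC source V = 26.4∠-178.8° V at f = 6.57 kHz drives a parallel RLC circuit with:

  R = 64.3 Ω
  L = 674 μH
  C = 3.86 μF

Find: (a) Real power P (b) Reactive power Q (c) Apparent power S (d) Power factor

Step 1 — Angular frequency: ω = 2π·f = 2π·6570 = 4.128e+04 rad/s.
Step 2 — Component impedances:
  R: Z = R = 64.3 Ω
  L: Z = jωL = j·4.128e+04·0.000674 = 0 + j27.82 Ω
  C: Z = 1/(jωC) = -j/(ω·C) = 0 - j6.276 Ω
Step 3 — Parallel combination: 1/Z_total = 1/R + 1/L + 1/C; Z_total = 1.005 - j7.977 Ω = 8.04∠-82.8° Ω.
Step 4 — Source phasor: V = 26.4∠-178.8° V = -26.39 - j0.5529 V.
Step 5 — Current: I = V / Z = -0.3423 - j3.266 A = 3.284∠-96.0° A.
Step 6 — Complex power: S = V·I* = 10.84 - j86.01 VA.
Step 7 — Real power: P = Re(S) = 10.84 W.
Step 8 — Reactive power: Q = Im(S) = -86.01 VAR.
Step 9 — Apparent power: |S| = 86.69 VA.
Step 10 — Power factor: PF = P/|S| = 0.125 (leading).

(a) P = 10.84 W  (b) Q = -86.01 VAR  (c) S = 86.69 VA  (d) PF = 0.125 (leading)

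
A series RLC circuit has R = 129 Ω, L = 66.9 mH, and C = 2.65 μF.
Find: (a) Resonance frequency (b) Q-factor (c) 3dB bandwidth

Step 1 — Resonance condition Im(Z)=0 gives ω₀ = 1/√(LC).
Step 2 — ω₀ = 1/√(0.0669·2.65e-06) = 2375 rad/s.
Step 3 — f₀ = ω₀/(2π) = 378 Hz.
Step 4 — Series Q: Q = ω₀L/R = 2375·0.0669/129 = 1.232.
Step 5 — 3dB bandwidth: Δω = ω₀/Q = 1928 rad/s; BW = Δω/(2π) = 306.9 Hz.

(a) f₀ = 378 Hz  (b) Q = 1.232  (c) BW = 306.9 Hz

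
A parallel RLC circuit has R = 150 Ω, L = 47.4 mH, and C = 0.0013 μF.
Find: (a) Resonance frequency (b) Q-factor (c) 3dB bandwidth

Step 1 — Resonance: ω₀ = 1/√(LC) = 1/√(0.0474·1.3e-09) = 1.274e+05 rad/s.
Step 2 — f₀ = ω₀/(2π) = 2.027e+04 Hz.
Step 3 — Parallel Q: Q = R/(ω₀L) = 150/(1.274e+05·0.0474) = 0.02484.
Step 4 — Bandwidth: Δω = ω₀/Q = 5.128e+06 rad/s; BW = Δω/(2π) = 8.162e+05 Hz.

(a) f₀ = 2.027e+04 Hz  (b) Q = 0.02484  (c) BW = 8.162e+05 Hz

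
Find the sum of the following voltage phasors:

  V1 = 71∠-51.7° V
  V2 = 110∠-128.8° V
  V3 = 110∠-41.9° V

Step 1 — Convert each phasor to rectangular form:
  V1 = 71·(cos(-51.7°) + j·sin(-51.7°)) = 44 - j55.72 V
  V2 = 110·(cos(-128.8°) + j·sin(-128.8°)) = -68.93 - j85.73 V
  V3 = 110·(cos(-41.9°) + j·sin(-41.9°)) = 81.87 - j73.46 V
Step 2 — Sum components: V_total = 56.95 - j214.9 V.
Step 3 — Convert to polar: |V_total| = 222.3 V, ∠V_total = -75.2°.

V_total = 222.3∠-75.2° V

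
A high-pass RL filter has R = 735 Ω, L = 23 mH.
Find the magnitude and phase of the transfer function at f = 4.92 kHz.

Step 1 — Angular frequency: ω = 2π·4920 = 3.091e+04 rad/s.
Step 2 — Transfer function: H(jω) = jωL/(R + jωL).
Step 3 — Numerator jωL = j·711; denominator R + jωL = 735 + j711.
Step 4 — H = 0.4834 + j0.4997.
Step 5 — Magnitude: |H| = 0.6953 (-3.2 dB); phase: φ = 46.0°.

|H| = 0.6953 (-3.2 dB), φ = 46.0°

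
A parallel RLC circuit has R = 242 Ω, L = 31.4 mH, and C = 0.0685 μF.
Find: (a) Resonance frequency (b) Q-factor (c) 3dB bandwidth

Step 1 — Resonance: ω₀ = 1/√(LC) = 1/√(0.0314·6.85e-08) = 2.156e+04 rad/s.
Step 2 — f₀ = ω₀/(2π) = 3432 Hz.
Step 3 — Parallel Q: Q = R/(ω₀L) = 242/(2.156e+04·0.0314) = 0.3574.
Step 4 — Bandwidth: Δω = ω₀/Q = 6.032e+04 rad/s; BW = Δω/(2π) = 9601 Hz.

(a) f₀ = 3432 Hz  (b) Q = 0.3574  (c) BW = 9601 Hz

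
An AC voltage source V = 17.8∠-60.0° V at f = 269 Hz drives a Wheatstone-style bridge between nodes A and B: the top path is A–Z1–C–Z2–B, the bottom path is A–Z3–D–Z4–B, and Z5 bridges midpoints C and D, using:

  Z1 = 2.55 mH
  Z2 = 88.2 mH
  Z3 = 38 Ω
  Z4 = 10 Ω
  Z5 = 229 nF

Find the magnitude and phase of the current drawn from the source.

Step 1 — Angular frequency: ω = 2π·f = 2π·269 = 1690 rad/s.
Step 2 — Component impedances:
  Z1: Z = jωL = j·1690·0.00255 = 0 + j4.31 Ω
  Z2: Z = jωL = j·1690·0.0882 = 0 + j149.1 Ω
  Z3: Z = R = 38 Ω
  Z4: Z = R = 10 Ω
  Z5: Z = 1/(jωC) = -j/(ω·C) = 0 - j2584 Ω
Step 3 — Bridge requires nodal analysis (the Z5 bridge couples midpoints C and D, so the two paths cannot be reduced to a simple series/parallel combination). Setting node B to ground and injecting 1 A at node A, the 3-node admittance system at A, C, D solves to V_A = Z_AB = 43.98 + j13.29 Ω = 45.95∠16.8° Ω.
Step 4 — Source phasor: V = 17.8∠-60.0° V = 8.9 - j15.42 V.
Step 5 — Ohm's law: I = V / Z_total = (8.9 - j15.42) / (43.98 + j13.29) = 0.08841 - j0.3772 A.
Step 6 — Convert to polar: |I| = 0.3874 A, ∠I = -76.8°.

I = 0.3874∠-76.8° A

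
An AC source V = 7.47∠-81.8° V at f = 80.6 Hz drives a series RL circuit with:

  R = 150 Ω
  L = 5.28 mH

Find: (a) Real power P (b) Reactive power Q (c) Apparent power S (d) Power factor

Step 1 — Angular frequency: ω = 2π·f = 2π·80.6 = 506.4 rad/s.
Step 2 — Component impedances:
  R: Z = R = 150 Ω
  L: Z = jωL = j·506.4·0.00528 = 0 + j2.674 Ω
Step 3 — Series combination: Z_total = R + L = 150 + j2.674 Ω = 150∠1.0° Ω.
Step 4 — Source phasor: V = 7.47∠-81.8° V = 1.065 - j7.394 V.
Step 5 — Current: I = V / Z = 0.006222 - j0.0494 A = 0.04979∠-82.8° A.
Step 6 — Complex power: S = V·I* = 0.3719 + j0.006629 VA.
Step 7 — Real power: P = Re(S) = 0.3719 W.
Step 8 — Reactive power: Q = Im(S) = 0.006629 VAR.
Step 9 — Apparent power: |S| = 0.3719 VA.
Step 10 — Power factor: PF = P/|S| = 0.9998 (lagging).

(a) P = 0.3719 W  (b) Q = 0.006629 VAR  (c) S = 0.3719 VA  (d) PF = 0.9998 (lagging)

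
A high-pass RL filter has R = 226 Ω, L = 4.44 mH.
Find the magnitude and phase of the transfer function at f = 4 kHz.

Step 1 — Angular frequency: ω = 2π·4000 = 2.513e+04 rad/s.
Step 2 — Transfer function: H(jω) = jωL/(R + jωL).
Step 3 — Numerator jωL = j·111.6; denominator R + jωL = 226 + j111.6.
Step 4 — H = 0.196 + j0.397.
Step 5 — Magnitude: |H| = 0.4427 (-7.1 dB); phase: φ = 63.7°.

|H| = 0.4427 (-7.1 dB), φ = 63.7°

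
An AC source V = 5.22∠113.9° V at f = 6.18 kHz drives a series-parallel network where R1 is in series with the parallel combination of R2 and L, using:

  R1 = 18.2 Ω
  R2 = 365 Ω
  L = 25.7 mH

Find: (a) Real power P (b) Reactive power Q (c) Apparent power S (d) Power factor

Step 1 — Angular frequency: ω = 2π·f = 2π·6180 = 3.883e+04 rad/s.
Step 2 — Component impedances:
  R1: Z = R = 18.2 Ω
  R2: Z = R = 365 Ω
  L: Z = jωL = j·3.883e+04·0.0257 = 0 + j997.9 Ω
Step 3 — Parallel branch: R2 || L = 1/(1/R2 + 1/L) = 321.9 + j117.7 Ω.
Step 4 — Series with R1: Z_total = R1 + (R2 || L) = 340.1 + j117.7 Ω = 359.9∠19.1° Ω.
Step 5 — Source phasor: V = 5.22∠113.9° V = -2.115 + j4.772 V.
Step 6 — Current: I = V / Z = -0.001215 + j0.01445 A = 0.0145∠94.8° A.
Step 7 — Complex power: S = V·I* = 0.07154 + j0.02477 VA.
Step 8 — Real power: P = Re(S) = 0.07154 W.
Step 9 — Reactive power: Q = Im(S) = 0.02477 VAR.
Step 10 — Apparent power: |S| = 0.0757 VA.
Step 11 — Power factor: PF = P/|S| = 0.945 (lagging).

(a) P = 0.07154 W  (b) Q = 0.02477 VAR  (c) S = 0.0757 VA  (d) PF = 0.945 (lagging)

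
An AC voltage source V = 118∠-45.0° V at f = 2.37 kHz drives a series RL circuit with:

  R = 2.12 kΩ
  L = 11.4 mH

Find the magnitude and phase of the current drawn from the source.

Step 1 — Angular frequency: ω = 2π·f = 2π·2370 = 1.489e+04 rad/s.
Step 2 — Component impedances:
  R: Z = R = 2120 Ω
  L: Z = jωL = j·1.489e+04·0.0114 = 0 + j169.8 Ω
Step 3 — Series combination: Z_total = R + L = 2120 + j169.8 Ω = 2127∠4.6° Ω.
Step 4 — Source phasor: V = 118∠-45.0° V = 83.44 - j83.44 V.
Step 5 — Ohm's law: I = V / Z_total = (83.44 - j83.44) / (2120 + j169.8) = 0.03598 - j0.04224 A.
Step 6 — Convert to polar: |I| = 0.05548 A, ∠I = -49.6°.

I = 0.05548∠-49.6° A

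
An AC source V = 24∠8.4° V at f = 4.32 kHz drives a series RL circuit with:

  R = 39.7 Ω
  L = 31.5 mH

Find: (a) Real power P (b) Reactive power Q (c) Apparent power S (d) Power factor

Step 1 — Angular frequency: ω = 2π·f = 2π·4320 = 2.714e+04 rad/s.
Step 2 — Component impedances:
  R: Z = R = 39.7 Ω
  L: Z = jωL = j·2.714e+04·0.0315 = 0 + j855 Ω
Step 3 — Series combination: Z_total = R + L = 39.7 + j855 Ω = 855.9∠87.3° Ω.
Step 4 — Source phasor: V = 24∠8.4° V = 23.74 + j3.506 V.
Step 5 — Current: I = V / Z = 0.005378 - j0.02752 A = 0.02804∠-78.9° A.
Step 6 — Complex power: S = V·I* = 0.03121 + j0.6722 VA.
Step 7 — Real power: P = Re(S) = 0.03121 W.
Step 8 — Reactive power: Q = Im(S) = 0.6722 VAR.
Step 9 — Apparent power: |S| = 0.6729 VA.
Step 10 — Power factor: PF = P/|S| = 0.04638 (lagging).

(a) P = 0.03121 W  (b) Q = 0.6722 VAR  (c) S = 0.6729 VA  (d) PF = 0.04638 (lagging)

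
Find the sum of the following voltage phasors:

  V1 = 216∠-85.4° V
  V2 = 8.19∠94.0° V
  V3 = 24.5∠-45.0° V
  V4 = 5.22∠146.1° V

Step 1 — Convert each phasor to rectangular form:
  V1 = 216·(cos(-85.4°) + j·sin(-85.4°)) = 17.32 - j215.3 V
  V2 = 8.19·(cos(94.0°) + j·sin(94.0°)) = -0.5713 + j8.17 V
  V3 = 24.5·(cos(-45.0°) + j·sin(-45.0°)) = 17.32 - j17.32 V
  V4 = 5.22·(cos(146.1°) + j·sin(146.1°)) = -4.333 + j2.911 V
Step 2 — Sum components: V_total = 29.74 - j221.5 V.
Step 3 — Convert to polar: |V_total| = 223.5 V, ∠V_total = -82.4°.

V_total = 223.5∠-82.4° V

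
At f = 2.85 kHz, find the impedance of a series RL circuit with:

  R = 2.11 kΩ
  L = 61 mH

Step 1 — Angular frequency: ω = 2π·f = 2π·2850 = 1.791e+04 rad/s.
Step 2 — Component impedances:
  R: Z = R = 2110 Ω
  L: Z = jωL = j·1.791e+04·0.061 = 0 + j1092 Ω
Step 3 — Series combination: Z_total = R + L = 2110 + j1092 Ω = 2376∠27.4° Ω.

Z = 2110 + j1092 Ω = 2376∠27.4° Ω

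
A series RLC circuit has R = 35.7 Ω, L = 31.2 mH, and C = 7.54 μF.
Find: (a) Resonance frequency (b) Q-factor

Step 1 — Resonance condition Im(Z)=0 gives ω₀ = 1/√(LC).
Step 2 — ω₀ = 1/√(0.0312·7.54e-06) = 2062 rad/s.
Step 3 — f₀ = ω₀/(2π) = 328.1 Hz.
Step 4 — Series Q: Q = ω₀L/R = 2062·0.0312/35.7 = 1.802.

(a) f₀ = 328.1 Hz  (b) Q = 1.802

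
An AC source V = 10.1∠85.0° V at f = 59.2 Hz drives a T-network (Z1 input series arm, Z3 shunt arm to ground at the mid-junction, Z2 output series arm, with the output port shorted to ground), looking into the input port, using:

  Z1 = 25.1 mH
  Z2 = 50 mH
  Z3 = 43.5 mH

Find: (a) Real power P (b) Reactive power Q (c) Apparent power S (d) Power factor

Step 1 — Angular frequency: ω = 2π·f = 2π·59.2 = 372 rad/s.
Step 2 — Component impedances:
  Z1: Z = jωL = j·372·0.0251 = 0 + j9.336 Ω
  Z2: Z = jωL = j·372·0.05 = 0 + j18.6 Ω
  Z3: Z = jωL = j·372·0.0435 = 0 + j16.18 Ω
Step 3 — With the output port shorted to ground, the output series arm Z2 runs from the junction to ground; the shunt arm Z3 also runs from the junction to ground. They appear in parallel: Z3 || Z2 = 0 + j8.653 Ω.
Step 4 — Series with input arm Z1: Z_in = Z1 + (Z3 || Z2) = 0 + j17.99 Ω = 17.99∠90.0° Ω.
Step 5 — Source phasor: V = 10.1∠85.0° V = 0.8803 + j10.06 V.
Step 6 — Current: I = V / Z = 0.5593 - j0.04893 A = 0.5615∠-5.0° A.
Step 7 — Complex power: S = V·I* = 0 + j5.671 VA.
Step 8 — Real power: P = Re(S) = 0 W.
Step 9 — Reactive power: Q = Im(S) = 5.671 VAR.
Step 10 — Apparent power: |S| = 5.671 VA.
Step 11 — Power factor: PF = P/|S| = 0 (lagging).

(a) P = 0 W  (b) Q = 5.671 VAR  (c) S = 5.671 VA  (d) PF = 0 (lagging)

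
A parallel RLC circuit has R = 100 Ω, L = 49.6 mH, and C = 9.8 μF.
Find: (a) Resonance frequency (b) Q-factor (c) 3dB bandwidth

Step 1 — Resonance: ω₀ = 1/√(LC) = 1/√(0.0496·9.8e-06) = 1434 rad/s.
Step 2 — f₀ = ω₀/(2π) = 228.3 Hz.
Step 3 — Parallel Q: Q = R/(ω₀L) = 100/(1434·0.0496) = 1.406.
Step 4 — Bandwidth: Δω = ω₀/Q = 1020 rad/s; BW = Δω/(2π) = 162.4 Hz.

(a) f₀ = 228.3 Hz  (b) Q = 1.406  (c) BW = 162.4 Hz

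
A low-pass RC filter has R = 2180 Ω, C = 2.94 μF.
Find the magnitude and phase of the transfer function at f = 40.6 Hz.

Step 1 — Angular frequency: ω = 2π·40.6 = 255.1 rad/s.
Step 2 — Transfer function: H(jω) = 1/(1 + jωRC).
Step 3 — Denominator: 1 + jωRC = 1 + j·255.1·2180·2.94e-06 = 1 + j1.635.
Step 4 — H = 0.2722 - j0.4451.
Step 5 — Magnitude: |H| = 0.5218 (-5.7 dB); phase: φ = -58.5°.

|H| = 0.5218 (-5.7 dB), φ = -58.5°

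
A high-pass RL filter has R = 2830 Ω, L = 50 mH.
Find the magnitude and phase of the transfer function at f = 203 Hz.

Step 1 — Angular frequency: ω = 2π·203 = 1275 rad/s.
Step 2 — Transfer function: H(jω) = jωL/(R + jωL).
Step 3 — Numerator jωL = j·63.77; denominator R + jωL = 2830 + j63.77.
Step 4 — H = 0.0005076 + j0.02252.
Step 5 — Magnitude: |H| = 0.02253 (-32.9 dB); phase: φ = 88.7°.

|H| = 0.02253 (-32.9 dB), φ = 88.7°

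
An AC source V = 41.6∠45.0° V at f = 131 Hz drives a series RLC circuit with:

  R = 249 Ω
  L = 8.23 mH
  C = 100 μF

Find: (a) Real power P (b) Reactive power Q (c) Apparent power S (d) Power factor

Step 1 — Angular frequency: ω = 2π·f = 2π·131 = 823.1 rad/s.
Step 2 — Component impedances:
  R: Z = R = 249 Ω
  L: Z = jωL = j·823.1·0.00823 = 0 + j6.774 Ω
  C: Z = 1/(jωC) = -j/(ω·C) = 0 - j12.15 Ω
Step 3 — Series combination: Z_total = R + L + C = 249 - j5.375 Ω = 249.1∠-1.2° Ω.
Step 4 — Source phasor: V = 41.6∠45.0° V = 29.42 + j29.42 V.
Step 5 — Current: I = V / Z = 0.1155 + j0.1206 A = 0.167∠46.2° A.
Step 6 — Complex power: S = V·I* = 6.947 - j0.15 VA.
Step 7 — Real power: P = Re(S) = 6.947 W.
Step 8 — Reactive power: Q = Im(S) = -0.15 VAR.
Step 9 — Apparent power: |S| = 6.948 VA.
Step 10 — Power factor: PF = P/|S| = 0.9998 (leading).

(a) P = 6.947 W  (b) Q = -0.15 VAR  (c) S = 6.948 VA  (d) PF = 0.9998 (leading)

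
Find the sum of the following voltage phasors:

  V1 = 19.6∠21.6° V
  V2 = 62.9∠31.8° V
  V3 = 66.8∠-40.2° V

Step 1 — Convert each phasor to rectangular form:
  V1 = 19.6·(cos(21.6°) + j·sin(21.6°)) = 18.22 + j7.215 V
  V2 = 62.9·(cos(31.8°) + j·sin(31.8°)) = 53.46 + j33.15 V
  V3 = 66.8·(cos(-40.2°) + j·sin(-40.2°)) = 51.02 - j43.12 V
Step 2 — Sum components: V_total = 122.7 - j2.756 V.
Step 3 — Convert to polar: |V_total| = 122.7 V, ∠V_total = -1.3°.

V_total = 122.7∠-1.3° V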